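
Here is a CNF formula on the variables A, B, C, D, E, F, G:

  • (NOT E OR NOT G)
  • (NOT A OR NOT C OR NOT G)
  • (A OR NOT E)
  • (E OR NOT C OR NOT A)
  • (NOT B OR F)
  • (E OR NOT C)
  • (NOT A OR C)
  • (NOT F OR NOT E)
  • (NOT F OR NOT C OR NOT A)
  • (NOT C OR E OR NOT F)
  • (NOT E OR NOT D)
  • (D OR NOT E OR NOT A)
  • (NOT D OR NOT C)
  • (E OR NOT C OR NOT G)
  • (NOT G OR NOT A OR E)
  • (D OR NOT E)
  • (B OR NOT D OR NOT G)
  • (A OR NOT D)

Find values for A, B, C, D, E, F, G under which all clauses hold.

A = F, B = T, C = F, D = F, E = F, F = T, G = F

Pure literal: G appears only negated; assign G = False.
Try A = False.
  then E is forced to False.
  then C is forced to False.
  then D is forced to False.
Set B = True and propagate.
  then F is forced to True.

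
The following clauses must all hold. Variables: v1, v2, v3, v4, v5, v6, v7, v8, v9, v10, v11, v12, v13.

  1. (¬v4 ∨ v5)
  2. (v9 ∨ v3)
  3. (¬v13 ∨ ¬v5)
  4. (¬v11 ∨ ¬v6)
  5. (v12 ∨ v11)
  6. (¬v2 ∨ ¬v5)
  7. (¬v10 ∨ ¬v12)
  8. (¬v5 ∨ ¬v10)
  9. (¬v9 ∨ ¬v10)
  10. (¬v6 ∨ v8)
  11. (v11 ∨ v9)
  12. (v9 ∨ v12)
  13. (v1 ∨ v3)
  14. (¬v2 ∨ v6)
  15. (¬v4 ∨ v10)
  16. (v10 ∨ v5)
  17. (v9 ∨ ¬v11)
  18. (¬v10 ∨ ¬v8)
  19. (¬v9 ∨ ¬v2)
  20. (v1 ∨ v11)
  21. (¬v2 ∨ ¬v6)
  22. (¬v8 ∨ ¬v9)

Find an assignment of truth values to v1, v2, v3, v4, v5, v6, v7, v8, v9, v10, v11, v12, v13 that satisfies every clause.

v1 occurs only positively in the remaining clauses — set v1 = True.
v2 occurs only negated in the remaining clauses — set v2 = False.
Try v3 = True.
For the remaining variables, v4 = False, v5 = True, v6 = False, v7 = True, v8 = False, v9 = True, v10 = False, v11 = True, v12 = False, v13 = False works.

v1=1, v2=0, v3=1, v4=0, v5=1, v6=0, v7=1, v8=0, v9=1, v10=0, v11=1, v12=0, v13=0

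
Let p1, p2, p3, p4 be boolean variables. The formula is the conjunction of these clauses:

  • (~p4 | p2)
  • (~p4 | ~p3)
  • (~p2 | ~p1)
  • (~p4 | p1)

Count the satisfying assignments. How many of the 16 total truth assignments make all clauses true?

The models are:
  p1=F p2=F p3=F p4=F
  p1=F p2=F p3=T p4=F
  p1=F p2=T p3=F p4=F
  p1=F p2=T p3=T p4=F
  p1=T p2=F p3=F p4=F
  p1=T p2=F p3=T p4=F
That's 6 in total.

6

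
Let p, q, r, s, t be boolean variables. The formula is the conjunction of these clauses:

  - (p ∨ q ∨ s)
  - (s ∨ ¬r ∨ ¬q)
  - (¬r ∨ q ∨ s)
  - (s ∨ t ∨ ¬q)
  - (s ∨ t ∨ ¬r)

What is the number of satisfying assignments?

20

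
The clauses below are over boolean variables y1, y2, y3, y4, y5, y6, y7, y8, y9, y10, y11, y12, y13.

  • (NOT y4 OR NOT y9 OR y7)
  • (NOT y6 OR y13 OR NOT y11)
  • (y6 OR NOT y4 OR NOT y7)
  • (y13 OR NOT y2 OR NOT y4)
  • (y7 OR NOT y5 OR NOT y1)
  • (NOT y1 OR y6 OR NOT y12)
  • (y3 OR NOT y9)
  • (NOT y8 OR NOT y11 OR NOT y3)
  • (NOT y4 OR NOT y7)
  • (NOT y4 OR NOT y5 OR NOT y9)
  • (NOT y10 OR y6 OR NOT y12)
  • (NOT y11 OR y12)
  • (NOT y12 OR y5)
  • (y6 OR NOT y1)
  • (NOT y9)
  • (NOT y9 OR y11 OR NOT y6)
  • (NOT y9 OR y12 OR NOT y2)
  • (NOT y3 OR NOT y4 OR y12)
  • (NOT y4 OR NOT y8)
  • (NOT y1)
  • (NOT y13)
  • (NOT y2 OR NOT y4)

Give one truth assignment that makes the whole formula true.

y1 = 0, y2 = 1, y3 = 0, y4 = 0, y5 = 1, y6 = 0, y7 = 0, y8 = 1, y9 = 0, y10 = 0, y11 = 1, y12 = 1, y13 = 0

The clause (NOT y9) is unit: y9 must be False.
(NOT y1) is a unit clause, so y1 = False.
(NOT y13) is a unit clause, so y13 = False.
y3 occurs only negated in the remaining clauses — set y3 = False.
Pure literal: y4 appears only negated; assign y4 = False.
Set y5 = True and propagate.
Branch on y6: take y6 = False.
Try y10 = False.
For the remaining variables, y2 = True, y7 = False, y8 = True, y11 = True, y12 = True works.
Every clause has at least one true literal under this assignment.
Check each clause:
  1. (y7 OR NOT y4 OR NOT y9) — NOT y9 is true.
  2. (y13 OR NOT y11 OR NOT y6) — NOT y6 is true.
  3. (NOT y4 OR y6 OR NOT y7) — NOT y7 is true.
  4. (NOT y4 OR NOT y2 OR y13) — NOT y4 is true.
  5. (NOT y1 OR y7 OR NOT y5) — NOT y1 is true.
  6. (y6 OR NOT y12 OR NOT y1) — NOT y1 is true.
  7. (y3 OR NOT y9) — NOT y9 is true.
  8. (NOT y8 OR NOT y3 OR NOT y11) — NOT y3 is true.
  9. (NOT y7 OR NOT y4) — NOT y7 is true.
  10. (NOT y5 OR NOT y9 OR NOT y4) — NOT y4 is true.
  11. (NOT y10 OR y6 OR NOT y12) — NOT y10 is true.
  12. (y12 OR NOT y11) — y12 is true.
  13. (y5 OR NOT y12) — y5 is true.
  14. (NOT y1 OR y6) — NOT y1 is true.
  15. (NOT y9) — NOT y9 is true.
  16. (NOT y6 OR NOT y9 OR y11) — NOT y6 is true.
  17. (NOT y2 OR NOT y9 OR y12) — y12 is true.
  18. (NOT y4 OR NOT y3 OR y12) — NOT y3 is true.
  19. (NOT y8 OR NOT y4) — NOT y4 is true.
  20. (NOT y1) — NOT y1 is true.
  21. (NOT y13) — NOT y13 is true.
  22. (NOT y2 OR NOT y4) — NOT y4 is true.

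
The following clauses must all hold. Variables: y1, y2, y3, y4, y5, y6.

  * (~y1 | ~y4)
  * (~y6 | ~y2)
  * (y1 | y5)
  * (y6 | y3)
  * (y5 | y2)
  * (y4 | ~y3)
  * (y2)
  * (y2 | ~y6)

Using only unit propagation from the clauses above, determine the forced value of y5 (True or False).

True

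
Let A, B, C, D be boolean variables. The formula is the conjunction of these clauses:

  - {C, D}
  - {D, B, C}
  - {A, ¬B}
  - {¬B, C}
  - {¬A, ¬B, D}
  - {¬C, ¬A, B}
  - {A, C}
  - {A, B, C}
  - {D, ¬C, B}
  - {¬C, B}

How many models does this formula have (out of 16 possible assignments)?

2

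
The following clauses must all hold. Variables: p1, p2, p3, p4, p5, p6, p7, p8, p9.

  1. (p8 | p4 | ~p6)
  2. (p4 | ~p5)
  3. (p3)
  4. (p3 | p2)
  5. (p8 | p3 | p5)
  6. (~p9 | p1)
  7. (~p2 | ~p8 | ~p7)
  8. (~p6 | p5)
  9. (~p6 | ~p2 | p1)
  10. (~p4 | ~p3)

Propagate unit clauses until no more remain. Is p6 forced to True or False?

False

Unit clause (p3) sets p3 = True.
(~p3 | ~p4) with p3 = True leaves only ~p4, so p4 = False.
From (~p5 | p4) and p4 = False: p5 = False.
(p5 | ~p6) with p5 = False leaves only ~p6, so p6 = False.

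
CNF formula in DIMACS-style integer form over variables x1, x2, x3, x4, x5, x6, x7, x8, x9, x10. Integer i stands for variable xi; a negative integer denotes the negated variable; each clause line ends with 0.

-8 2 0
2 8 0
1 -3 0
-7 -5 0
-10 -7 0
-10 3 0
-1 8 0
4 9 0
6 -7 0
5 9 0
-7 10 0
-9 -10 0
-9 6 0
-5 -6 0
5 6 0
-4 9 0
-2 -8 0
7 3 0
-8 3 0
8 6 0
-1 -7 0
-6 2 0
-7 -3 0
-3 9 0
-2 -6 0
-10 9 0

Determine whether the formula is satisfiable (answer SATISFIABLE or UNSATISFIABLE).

x6 = True:
  propagation gives x5=False, x9=True, x10=False, x7=False; an empty clause results — contradiction.
x6 = False:
  propagation gives x7=False, x9=False, x4=True; an empty clause results — contradiction.
Every branch closes, so no satisfying assignment exists.

UNSATISFIABLE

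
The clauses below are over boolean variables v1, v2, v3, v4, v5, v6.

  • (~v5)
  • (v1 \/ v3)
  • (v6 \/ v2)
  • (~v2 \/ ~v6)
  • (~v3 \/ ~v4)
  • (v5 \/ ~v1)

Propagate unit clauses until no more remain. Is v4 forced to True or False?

(~v5) is a unit clause: v5 = False.
(~v1 \/ v5) with v5 = False leaves only ~v1, so v1 = False.
(v3 \/ v1): since v1 = False, the clause reduces to (v3). v3 = True.
In (~v4 \/ ~v3), ~v3 is now false; ~v4 must hold, so v4 = False.

False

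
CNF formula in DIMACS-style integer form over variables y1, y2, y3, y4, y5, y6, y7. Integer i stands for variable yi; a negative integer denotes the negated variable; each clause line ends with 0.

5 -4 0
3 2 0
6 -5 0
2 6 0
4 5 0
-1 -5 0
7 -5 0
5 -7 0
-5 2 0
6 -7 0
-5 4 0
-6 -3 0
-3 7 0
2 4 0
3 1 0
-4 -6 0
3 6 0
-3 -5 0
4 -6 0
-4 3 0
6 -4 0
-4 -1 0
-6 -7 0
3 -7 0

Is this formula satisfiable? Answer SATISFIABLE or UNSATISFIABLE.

UNSATISFIABLE

y4 = True:
  propagation gives y5=True, y6=True; an empty clause results — contradiction.
y4 = False:
  propagation gives y5=True; an empty clause results — contradiction.
Every branch closes, so no satisfying assignment exists.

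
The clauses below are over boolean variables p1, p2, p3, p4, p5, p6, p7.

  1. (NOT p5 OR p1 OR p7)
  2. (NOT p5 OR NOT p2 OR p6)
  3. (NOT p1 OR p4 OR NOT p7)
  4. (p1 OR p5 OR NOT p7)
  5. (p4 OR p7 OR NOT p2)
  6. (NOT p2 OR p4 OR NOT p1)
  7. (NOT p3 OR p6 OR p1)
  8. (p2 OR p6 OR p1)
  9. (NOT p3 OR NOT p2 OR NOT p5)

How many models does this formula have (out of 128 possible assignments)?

Case analysis on p1 and p2:
  p1=T, p2=T: p7 free; 5 ways for (p3,p4,p5,p6) × 2^1 = 10.
  p1=T, p2=F: p3, p5, p6 free; 3 ways for (p4,p7) × 2^3 = 24.
  p1=F, p2=T: 5 of the 32 assignments to (p3,p4,p5,p6,p7) work.
  p1=F, p2=F: p3, p4 free; 2 ways for (p5,p6,p7) × 2^2 = 8.
Total: 10 + 24 + 5 + 8 = 47.

47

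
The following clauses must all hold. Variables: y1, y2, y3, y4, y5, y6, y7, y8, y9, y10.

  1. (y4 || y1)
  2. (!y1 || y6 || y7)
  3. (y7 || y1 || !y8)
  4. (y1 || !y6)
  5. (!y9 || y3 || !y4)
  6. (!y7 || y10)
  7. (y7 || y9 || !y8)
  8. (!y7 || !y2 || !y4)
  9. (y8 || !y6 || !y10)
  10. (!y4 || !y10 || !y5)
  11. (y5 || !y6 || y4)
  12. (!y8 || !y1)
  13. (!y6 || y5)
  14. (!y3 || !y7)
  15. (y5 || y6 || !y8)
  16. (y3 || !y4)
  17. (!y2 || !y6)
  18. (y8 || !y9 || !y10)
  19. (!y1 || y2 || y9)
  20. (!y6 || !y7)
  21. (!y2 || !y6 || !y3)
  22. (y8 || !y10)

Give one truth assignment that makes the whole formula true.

y1=F, y2=T, y3=T, y4=T, y5=F, y6=F, y7=F, y8=F, y9=T, y10=F

Set y1 = False and propagate.
  then y4 is forced to True.
  then y6 is forced to False.
  then y3 is forced to True.
  then y7 is forced to False.
  then y8 is forced to False.
  then y10 is forced to False.
y2, y5, y9 are now unconstrained; take y2 = True, y5 = False, y9 = True.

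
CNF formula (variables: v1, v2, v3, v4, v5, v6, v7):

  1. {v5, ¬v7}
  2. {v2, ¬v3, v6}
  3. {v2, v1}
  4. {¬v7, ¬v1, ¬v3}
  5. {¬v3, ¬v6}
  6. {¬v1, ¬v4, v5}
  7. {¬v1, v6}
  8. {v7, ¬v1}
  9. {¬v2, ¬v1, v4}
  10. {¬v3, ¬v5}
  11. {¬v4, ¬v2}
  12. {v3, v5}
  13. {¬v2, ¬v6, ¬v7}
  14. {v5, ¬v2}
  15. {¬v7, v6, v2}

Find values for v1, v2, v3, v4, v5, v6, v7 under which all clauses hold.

v1=1  v2=0  v3=0  v4=0  v5=1  v6=1  v7=1

Try v1 = True.
  then v6 is forced to True.
  then v3 is forced to False.
  then v7 is forced to True.
  then v5 is forced to True.
  then v2 is forced to False.
v4 is now unconstrained; take v4 = False.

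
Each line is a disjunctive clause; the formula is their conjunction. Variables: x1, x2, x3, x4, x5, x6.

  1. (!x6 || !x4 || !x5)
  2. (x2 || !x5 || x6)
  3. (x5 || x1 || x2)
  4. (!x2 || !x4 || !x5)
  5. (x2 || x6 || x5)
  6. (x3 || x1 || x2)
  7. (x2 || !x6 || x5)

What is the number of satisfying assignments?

Case analysis on x2 and x5:
  x2=1, x5=1: forces x4=0; x1, x3, x6 free → 2^3 = 8.
  x2=1, x5=0: x1, x3, x4, x6 free → 2^4 = 16.
  x2=0, x5=1: remaining (x1,x3,x4,x6) ∈ {(0,1,0,1); (1,0,0,1); (1,1,0,1)} — 3.
  x2=0, x5=0: a clause becomes empty — 0.
Total: 8 + 16 + 3 + 0 = 27.

27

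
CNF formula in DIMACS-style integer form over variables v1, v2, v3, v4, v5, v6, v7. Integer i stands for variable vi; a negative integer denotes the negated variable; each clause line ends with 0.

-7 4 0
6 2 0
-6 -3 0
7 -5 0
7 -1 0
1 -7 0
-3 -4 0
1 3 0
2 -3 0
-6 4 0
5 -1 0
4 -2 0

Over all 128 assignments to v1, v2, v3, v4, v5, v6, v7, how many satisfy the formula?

The models are:
  v1=1 v2=0 v3=0 v4=1 v5=1 v6=1 v7=1
  v1=1 v2=1 v3=0 v4=1 v5=1 v6=0 v7=1
  v1=1 v2=1 v3=0 v4=1 v5=1 v6=1 v7=1
That's 3 in total.

3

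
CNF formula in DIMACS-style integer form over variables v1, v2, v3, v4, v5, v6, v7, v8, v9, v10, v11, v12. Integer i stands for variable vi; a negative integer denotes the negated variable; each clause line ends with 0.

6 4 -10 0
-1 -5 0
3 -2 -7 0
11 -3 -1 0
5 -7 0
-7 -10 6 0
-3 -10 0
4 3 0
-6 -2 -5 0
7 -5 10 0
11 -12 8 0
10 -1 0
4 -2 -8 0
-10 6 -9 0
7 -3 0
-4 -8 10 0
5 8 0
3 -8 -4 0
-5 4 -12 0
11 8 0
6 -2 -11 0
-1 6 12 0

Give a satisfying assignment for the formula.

v1 = 0, v2 = 0, v3 = 1, v4 = 0, v5 = 1, v6 = 0, v7 = 1, v8 = 0, v9 = 1, v10 = 0, v11 = 1, v12 = 0

Pure literal: v1 appears only negated; assign v1 = False.
v2 occurs only negated in the remaining clauses — set v2 = False.
Branch on v3: take v3 = True.
  then v10 is forced to False.
  then v7 is forced to True.
  then v5 is forced to True.
For the remaining variables, v4 = False, v6 = False, v8 = False, v9 = True, v11 = True, v12 = False works.
Every clause has at least one true literal under this assignment.
Check each clause:
  1. (v4 | ~v10 | v6) — ~v10 is true.
  2. (~v5 | ~v1) — ~v1 is true.
  3. (~v2 | ~v7 | v3) — v3 is true.
  4. (~v1 | ~v3 | v11) — v11 is true.
  5. (v5 | ~v7) — v5 is true.
  6. (~v7 | v6 | ~v10) — ~v10 is true.
  7. (~v3 | ~v10) — ~v10 is true.
  8. (v3 | v4) — v3 is true.
  9. (~v5 | ~v6 | ~v2) — ~v6 is true.
  10. (v7 | ~v5 | v10) — v7 is true.
  11. (v8 | v11 | ~v12) — v11 is true.
  12. (~v1 | v10) — ~v1 is true.
  13. (~v8 | v4 | ~v2) — ~v8 is true.
  14. (~v9 | v6 | ~v10) — ~v10 is true.
  15. (v7 | ~v3) — v7 is true.
  16. (v10 | ~v4 | ~v8) — ~v8 is true.
  17. (v8 | v5) — v5 is true.
  18. (~v8 | v3 | ~v4) — ~v8 is true.
  19. (v4 | ~v12 | ~v5) — ~v12 is true.
  20. (v11 | v8) — v11 is true.
  21. (~v2 | ~v11 | v6) — ~v2 is true.
  22. (~v1 | v12 | v6) — ~v1 is true.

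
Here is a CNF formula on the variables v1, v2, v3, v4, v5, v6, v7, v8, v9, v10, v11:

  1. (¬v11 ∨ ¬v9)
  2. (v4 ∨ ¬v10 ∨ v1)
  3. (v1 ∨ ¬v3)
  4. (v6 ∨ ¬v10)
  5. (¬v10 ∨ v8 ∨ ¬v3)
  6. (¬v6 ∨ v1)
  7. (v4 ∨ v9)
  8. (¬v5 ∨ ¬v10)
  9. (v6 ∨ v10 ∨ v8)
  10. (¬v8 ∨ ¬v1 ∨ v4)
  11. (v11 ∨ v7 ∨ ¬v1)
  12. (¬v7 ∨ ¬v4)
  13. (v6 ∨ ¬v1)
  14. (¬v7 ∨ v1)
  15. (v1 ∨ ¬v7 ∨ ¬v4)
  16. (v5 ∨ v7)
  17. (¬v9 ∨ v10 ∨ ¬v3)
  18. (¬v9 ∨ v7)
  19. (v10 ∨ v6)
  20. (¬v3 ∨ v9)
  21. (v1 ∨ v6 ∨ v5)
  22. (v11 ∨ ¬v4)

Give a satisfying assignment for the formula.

v3 occurs only negated in the remaining clauses — set v3 = False.
Try v1 = True.
  then v6 is forced to True.
For the remaining variables, v2 = True, v4 = True, v5 = True, v7 = False, v8 = False, v9 = False, v10 = False, v11 = True works.

v1 = True, v2 = True, v3 = False, v4 = True, v5 = True, v6 = True, v7 = False, v8 = False, v9 = False, v10 = False, v11 = True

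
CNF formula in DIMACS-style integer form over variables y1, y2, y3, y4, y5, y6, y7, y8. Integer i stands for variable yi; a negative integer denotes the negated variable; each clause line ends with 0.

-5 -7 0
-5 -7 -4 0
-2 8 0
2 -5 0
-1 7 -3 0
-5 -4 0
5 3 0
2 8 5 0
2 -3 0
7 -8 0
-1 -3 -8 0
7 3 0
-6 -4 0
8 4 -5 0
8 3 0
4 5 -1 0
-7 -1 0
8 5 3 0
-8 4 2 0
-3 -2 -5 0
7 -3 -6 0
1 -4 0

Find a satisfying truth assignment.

Set y1 = False and propagate.
  then y4 is forced to False.
For the remaining variables, y2 = True, y3 = True, y5 = False, y6 = True, y7 = True, y8 = True works.
Check each clause:
  1. (!y5 || !y7) — !y5 is true.
  2. (!y7 || !y4 || !y5) — !y5 is true.
  3. (!y2 || y8) — y8 is true.
  4. (y2 || !y5) — y2 is true.
  5. (!y3 || !y1 || y7) — !y1 is true.
  6. (!y4 || !y5) — !y5 is true.
  7. (y5 || y3) — y3 is true.
  8. (y8 || y5 || y2) — y8 is true.
  9. (!y3 || y2) — y2 is true.
  10. (!y8 || y7) — y7 is true.
  11. (!y1 || !y3 || !y8) — !y1 is true.
  12. (y7 || y3) — y3 is true.
  13. (!y4 || !y6) — !y4 is true.
  14. (!y5 || y4 || y8) — y8 is true.
  15. (y3 || y8) — y8 is true.
  16. (y5 || !y1 || y4) — !y1 is true.
  17. (!y7 || !y1) — !y1 is true.
  18. (y5 || y3 || y8) — y8 is true.
  19. (!y8 || y4 || y2) — y2 is true.
  20. (!y5 || !y2 || !y3) — !y5 is true.
  21. (y7 || !y3 || !y6) — y7 is true.
  22. (y1 || !y4) — !y4 is true.

y1 = False, y2 = True, y3 = True, y4 = False, y5 = False, y6 = True, y7 = True, y8 = True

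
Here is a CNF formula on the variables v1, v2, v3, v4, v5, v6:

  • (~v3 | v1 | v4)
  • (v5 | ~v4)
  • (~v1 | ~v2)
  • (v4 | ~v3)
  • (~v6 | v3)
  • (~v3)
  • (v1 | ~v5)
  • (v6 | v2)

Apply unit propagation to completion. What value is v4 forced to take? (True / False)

Unit clause (~v3) sets v3 = False.
In (~v6 | v3), v3 is now false; ~v6 must hold, so v6 = False.
(v6 | v2): since v6 = False, the clause reduces to (v2). v2 = True.
From (~v1 | ~v2) and v2 = True: v1 = False.
In (~v5 | v1), v1 is now false; ~v5 must hold, so v5 = False.
From (v5 | ~v4) and v5 = False: v4 = False.

False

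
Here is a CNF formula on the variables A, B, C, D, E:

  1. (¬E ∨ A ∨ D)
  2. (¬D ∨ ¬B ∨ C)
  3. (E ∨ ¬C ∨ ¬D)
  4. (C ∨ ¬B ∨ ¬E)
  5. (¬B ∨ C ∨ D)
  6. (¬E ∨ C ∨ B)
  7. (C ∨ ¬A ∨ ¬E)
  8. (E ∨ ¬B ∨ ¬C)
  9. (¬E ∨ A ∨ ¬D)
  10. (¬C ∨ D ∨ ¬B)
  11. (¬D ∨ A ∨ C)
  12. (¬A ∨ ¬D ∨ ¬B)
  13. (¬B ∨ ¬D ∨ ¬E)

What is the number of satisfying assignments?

Split on C, then D.
  C=1, D=1: remaining (A,B,E) ∈ {(1,0,1)} — 1.
  C=1, D=0: remaining (A,B,E) ∈ {(0,0,0); (1,0,0); (1,0,1)} — 3.
  C=0, D=1: remaining (A,B,E) ∈ {(1,0,0)} — 1.
  C=0, D=0: remaining (A,B,E) ∈ {(0,0,0); (1,0,0)} — 2.
Total: 1 + 3 + 1 + 2 = 7.

7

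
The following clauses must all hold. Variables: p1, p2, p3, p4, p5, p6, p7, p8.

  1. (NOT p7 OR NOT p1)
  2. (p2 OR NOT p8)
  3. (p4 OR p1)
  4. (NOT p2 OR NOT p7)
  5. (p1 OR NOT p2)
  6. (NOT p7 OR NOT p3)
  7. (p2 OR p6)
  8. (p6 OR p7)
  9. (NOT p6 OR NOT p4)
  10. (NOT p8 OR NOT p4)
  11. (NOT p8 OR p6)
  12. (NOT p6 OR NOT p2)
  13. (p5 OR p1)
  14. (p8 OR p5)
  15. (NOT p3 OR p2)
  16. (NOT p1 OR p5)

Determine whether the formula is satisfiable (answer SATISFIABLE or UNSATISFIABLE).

p3 occurs only negated in the remaining clauses — set p3 = False.
Pure literal: p5 appears only positively; assign p5 = True.
Branch on p1: take p1 = True.
  then p7 is forced to False.
  then p6 is forced to True.
  then p4 is forced to False.
  then p2 is forced to False.
  then p8 is forced to False.
Every clause has at least one true literal under this assignment.
So p1=True, p2=False, p3=False, p4=False, p5=True, p6=True, p7=False, p8=False is a satisfying assignment.

SATISFIABLE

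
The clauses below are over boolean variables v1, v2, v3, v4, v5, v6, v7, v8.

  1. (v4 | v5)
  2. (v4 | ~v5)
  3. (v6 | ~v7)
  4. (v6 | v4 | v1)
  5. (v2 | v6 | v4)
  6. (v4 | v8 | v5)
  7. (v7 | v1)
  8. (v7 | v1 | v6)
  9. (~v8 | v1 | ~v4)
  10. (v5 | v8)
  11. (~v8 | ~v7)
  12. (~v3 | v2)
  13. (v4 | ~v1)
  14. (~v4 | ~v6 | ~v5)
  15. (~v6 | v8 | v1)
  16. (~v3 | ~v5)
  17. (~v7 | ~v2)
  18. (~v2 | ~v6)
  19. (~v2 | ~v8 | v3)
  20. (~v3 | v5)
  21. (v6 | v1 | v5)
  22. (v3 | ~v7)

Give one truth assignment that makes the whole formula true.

v1 = 1, v2 = 0, v3 = 0, v4 = 1, v5 = 1, v6 = 0, v7 = 0, v8 = 0

Set v1 = True and propagate.
  then v4 is forced to True.
Set v2 = False and propagate.
  then v3 is forced to False.
  then v7 is forced to False.
For the remaining variables, v5 = True, v6 = False, v8 = False works.
Every clause has at least one true literal under this assignment.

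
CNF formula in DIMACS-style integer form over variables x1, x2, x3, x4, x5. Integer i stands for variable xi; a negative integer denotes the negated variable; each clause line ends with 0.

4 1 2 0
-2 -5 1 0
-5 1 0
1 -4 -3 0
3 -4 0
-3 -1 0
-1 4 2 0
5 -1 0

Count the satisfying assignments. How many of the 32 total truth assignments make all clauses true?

3

The models are:
  x1=F x2=T x3=F x4=F x5=F
  x1=F x2=T x3=T x4=F x5=F
  x1=T x2=T x3=F x4=F x5=T
Count: 3.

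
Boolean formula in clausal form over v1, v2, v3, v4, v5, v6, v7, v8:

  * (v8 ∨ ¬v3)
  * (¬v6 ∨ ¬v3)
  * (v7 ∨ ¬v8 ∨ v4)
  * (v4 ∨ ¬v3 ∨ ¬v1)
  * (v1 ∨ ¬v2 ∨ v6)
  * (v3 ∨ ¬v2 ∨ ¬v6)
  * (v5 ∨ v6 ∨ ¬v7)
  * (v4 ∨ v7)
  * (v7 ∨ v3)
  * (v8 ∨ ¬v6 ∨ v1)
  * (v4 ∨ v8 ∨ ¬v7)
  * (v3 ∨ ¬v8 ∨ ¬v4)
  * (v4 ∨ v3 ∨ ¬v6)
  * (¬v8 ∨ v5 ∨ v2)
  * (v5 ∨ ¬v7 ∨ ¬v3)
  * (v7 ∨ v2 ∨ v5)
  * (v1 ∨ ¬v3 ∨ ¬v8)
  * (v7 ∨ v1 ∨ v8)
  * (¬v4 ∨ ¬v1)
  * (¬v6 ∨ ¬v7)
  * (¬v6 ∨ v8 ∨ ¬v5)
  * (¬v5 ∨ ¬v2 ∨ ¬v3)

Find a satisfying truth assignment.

v1=False, v2=False, v3=False, v4=True, v5=True, v6=False, v7=True, v8=False

Set v1 = False and propagate.
Branch on v2: take v2 = False.
Set v3 = False and propagate.
  then v7 is forced to True.
  then v6 is forced to False.
  then v5 is forced to True.
The remaining clauses are satisfied by v4 = True, v8 = False.
Check each clause:
  1. (v8 ∨ ¬v3) — ¬v3 is true.
  2. (¬v3 ∨ ¬v6) — ¬v6 is true.
  3. (v4 ∨ v7 ∨ ¬v8) — ¬v8 is true.
  4. (¬v1 ∨ ¬v3 ∨ v4) — v4 is true.
  5. (v1 ∨ v6 ∨ ¬v2) — ¬v2 is true.
  6. (¬v6 ∨ v3 ∨ ¬v2) — ¬v6 is true.
  7. (v5 ∨ v6 ∨ ¬v7) — v5 is true.
  8. (v7 ∨ v4) — v4 is true.
  9. (v7 ∨ v3) — v7 is true.
  10. (v1 ∨ ¬v6 ∨ v8) — ¬v6 is true.
  11. (v8 ∨ ¬v7 ∨ v4) — v4 is true.
  12. (v3 ∨ ¬v8 ∨ ¬v4) — ¬v8 is true.
  13. (v3 ∨ ¬v6 ∨ v4) — ¬v6 is true.
  14. (v2 ∨ v5 ∨ ¬v8) — ¬v8 is true.
  15. (v5 ∨ ¬v7 ∨ ¬v3) — ¬v3 is true.
  16. (v2 ∨ v5 ∨ v7) — v5 is true.
  17. (v1 ∨ ¬v8 ∨ ¬v3) — ¬v8 is true.
  18. (v1 ∨ v7 ∨ v8) — v7 is true.
  19. (¬v4 ∨ ¬v1) — ¬v1 is true.
  20. (¬v7 ∨ ¬v6) — ¬v6 is true.
  21. (v8 ∨ ¬v5 ∨ ¬v6) — ¬v6 is true.
  22. (¬v5 ∨ ¬v3 ∨ ¬v2) — ¬v3 is true.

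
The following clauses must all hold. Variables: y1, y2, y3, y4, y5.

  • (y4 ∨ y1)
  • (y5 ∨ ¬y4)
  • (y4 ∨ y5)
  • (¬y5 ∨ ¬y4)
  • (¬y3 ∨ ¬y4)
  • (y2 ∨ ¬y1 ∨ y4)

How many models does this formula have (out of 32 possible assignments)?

The models are:
  y1=1 y2=1 y3=0 y4=0 y5=1
  y1=1 y2=1 y3=1 y4=0 y5=1
Count: 2.

2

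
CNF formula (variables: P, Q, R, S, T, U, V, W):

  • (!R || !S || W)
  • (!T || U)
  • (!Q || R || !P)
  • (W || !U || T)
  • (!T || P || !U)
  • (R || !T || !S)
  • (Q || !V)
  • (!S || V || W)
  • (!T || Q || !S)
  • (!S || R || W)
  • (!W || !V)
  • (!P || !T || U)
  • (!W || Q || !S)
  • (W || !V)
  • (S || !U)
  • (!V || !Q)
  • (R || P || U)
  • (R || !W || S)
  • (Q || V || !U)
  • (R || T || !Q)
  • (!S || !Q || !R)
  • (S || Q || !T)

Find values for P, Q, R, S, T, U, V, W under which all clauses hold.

P=1, Q=1, R=1, S=0, T=0, U=0, V=0, W=0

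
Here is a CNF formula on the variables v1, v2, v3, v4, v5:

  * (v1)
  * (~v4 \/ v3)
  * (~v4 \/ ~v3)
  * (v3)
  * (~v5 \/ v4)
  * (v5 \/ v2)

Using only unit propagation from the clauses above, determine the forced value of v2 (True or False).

True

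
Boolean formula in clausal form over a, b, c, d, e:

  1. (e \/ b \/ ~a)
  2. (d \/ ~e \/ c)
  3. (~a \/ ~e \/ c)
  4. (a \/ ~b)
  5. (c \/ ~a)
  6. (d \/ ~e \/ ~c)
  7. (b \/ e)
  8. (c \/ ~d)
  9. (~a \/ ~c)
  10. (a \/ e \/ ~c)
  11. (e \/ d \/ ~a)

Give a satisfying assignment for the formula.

Try a = False.
  then b is forced to False.
  then e is forced to True.
Branch on c: take c = True.
  then d is forced to True.
Every clause has at least one true literal under this assignment.
Check each clause:
  1. (b \/ e \/ ~a) — e is true.
  2. (d \/ ~e \/ c) — c is true.
  3. (c \/ ~e \/ ~a) — c is true.
  4. (~b \/ a) — ~b is true.
  5. (c \/ ~a) — c is true.
  6. (~c \/ ~e \/ d) — d is true.
  7. (e \/ b) — e is true.
  8. (~d \/ c) — c is true.
  9. (~a \/ ~c) — ~a is true.
  10. (a \/ e \/ ~c) — e is true.
  11. (~a \/ e \/ d) — d is true.

a=False, b=False, c=True, d=True, e=True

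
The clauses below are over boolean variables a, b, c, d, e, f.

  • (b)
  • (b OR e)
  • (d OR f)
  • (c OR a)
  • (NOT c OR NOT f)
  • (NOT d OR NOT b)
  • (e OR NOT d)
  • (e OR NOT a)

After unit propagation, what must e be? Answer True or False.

True

Unit clause (b) sets b = True.
(NOT b OR NOT d) with b = True leaves only NOT d, so d = False.
(d OR f): since d = False, the clause reduces to (f). f = True.
(NOT f OR NOT c): since f = True, the clause reduces to (NOT c). c = False.
(c OR a) with c = False leaves only a, so a = True.
(NOT a OR e) with a = True leaves only e, so e = True.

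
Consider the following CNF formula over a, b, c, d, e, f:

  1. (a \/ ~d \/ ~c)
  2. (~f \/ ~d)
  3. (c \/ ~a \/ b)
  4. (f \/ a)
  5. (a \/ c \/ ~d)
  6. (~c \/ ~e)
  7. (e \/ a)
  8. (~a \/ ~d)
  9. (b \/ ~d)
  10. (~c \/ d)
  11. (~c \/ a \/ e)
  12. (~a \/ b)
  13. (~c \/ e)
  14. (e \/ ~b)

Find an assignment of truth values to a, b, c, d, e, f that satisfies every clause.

Try a = True.
  then d is forced to False.
  then c is forced to False.
  then b is forced to True.
  then e is forced to True.
f is now unconstrained; take f = True.
Check each clause:
  1. (~d \/ ~c \/ a) — a is true.
  2. (~f \/ ~d) — ~d is true.
  3. (c \/ b \/ ~a) — b is true.
  4. (f \/ a) — a is true.
  5. (c \/ ~d \/ a) — a is true.
  6. (~c \/ ~e) — ~c is true.
  7. (a \/ e) — a is true.
  8. (~d \/ ~a) — ~d is true.
  9. (b \/ ~d) — b is true.
  10. (d \/ ~c) — ~c is true.
  11. (a \/ ~c \/ e) — a is true.
  12. (b \/ ~a) — b is true.
  13. (~c \/ e) — ~c is true.
  14. (e \/ ~b) — e is true.

a = True, b = True, c = False, d = False, e = True, f = True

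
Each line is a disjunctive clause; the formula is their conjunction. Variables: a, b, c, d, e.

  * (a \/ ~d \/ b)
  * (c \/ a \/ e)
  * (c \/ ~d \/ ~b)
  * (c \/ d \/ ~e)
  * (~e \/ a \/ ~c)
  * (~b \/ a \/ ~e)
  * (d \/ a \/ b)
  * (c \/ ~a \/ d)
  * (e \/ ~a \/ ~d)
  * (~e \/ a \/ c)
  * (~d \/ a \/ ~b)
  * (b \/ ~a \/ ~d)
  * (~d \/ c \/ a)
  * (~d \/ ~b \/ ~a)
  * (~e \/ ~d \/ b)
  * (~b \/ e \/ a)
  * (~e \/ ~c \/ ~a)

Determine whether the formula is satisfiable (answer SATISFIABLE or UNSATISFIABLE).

SATISFIABLE

Try a = True.
The remaining clauses are satisfied by b = True, c = True, d = False, e = False.
So a=True, b=True, c=True, d=False, e=False is a satisfying assignment.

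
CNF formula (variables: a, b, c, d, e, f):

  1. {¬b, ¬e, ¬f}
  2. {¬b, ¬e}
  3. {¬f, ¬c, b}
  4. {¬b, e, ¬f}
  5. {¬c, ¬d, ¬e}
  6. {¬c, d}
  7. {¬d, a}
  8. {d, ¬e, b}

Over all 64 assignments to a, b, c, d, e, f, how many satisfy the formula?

13

Split on b, then e.
  b=1, e=1: a clause becomes empty — 0.
  b=1, e=0: remaining (a,c,d,f) ∈ {(0,0,0,0); (1,0,0,0); (1,0,1,0); (1,1,1,0)} — 4.
  b=0, e=1: remaining (a,c,d,f) ∈ {(1,0,1,0); (1,0,1,1)} — 2.
  b=0, e=0: 7 of the 16 assignments to (a,c,d,f) work.
Total: 0 + 4 + 2 + 7 = 13.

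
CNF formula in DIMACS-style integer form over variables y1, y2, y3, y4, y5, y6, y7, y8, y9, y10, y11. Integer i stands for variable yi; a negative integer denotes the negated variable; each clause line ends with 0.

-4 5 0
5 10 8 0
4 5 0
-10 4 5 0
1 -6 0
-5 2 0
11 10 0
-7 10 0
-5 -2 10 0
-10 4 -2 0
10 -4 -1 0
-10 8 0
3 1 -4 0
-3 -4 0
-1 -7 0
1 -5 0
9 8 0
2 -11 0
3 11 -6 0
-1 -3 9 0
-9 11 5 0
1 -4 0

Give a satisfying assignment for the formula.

Pure literal: y6 appears only negated; assign y6 = False.
y7 occurs only negated in the remaining clauses — set y7 = False.
Try y1 = True.
The remaining clauses are satisfied by y2 = True, y3 = False, y4 = True, y5 = True, y8 = True, y9 = True, y10 = True, y11 = False.

y1=1, y2=1, y3=0, y4=1, y5=1, y6=0, y7=0, y8=1, y9=1, y10=1, y11=0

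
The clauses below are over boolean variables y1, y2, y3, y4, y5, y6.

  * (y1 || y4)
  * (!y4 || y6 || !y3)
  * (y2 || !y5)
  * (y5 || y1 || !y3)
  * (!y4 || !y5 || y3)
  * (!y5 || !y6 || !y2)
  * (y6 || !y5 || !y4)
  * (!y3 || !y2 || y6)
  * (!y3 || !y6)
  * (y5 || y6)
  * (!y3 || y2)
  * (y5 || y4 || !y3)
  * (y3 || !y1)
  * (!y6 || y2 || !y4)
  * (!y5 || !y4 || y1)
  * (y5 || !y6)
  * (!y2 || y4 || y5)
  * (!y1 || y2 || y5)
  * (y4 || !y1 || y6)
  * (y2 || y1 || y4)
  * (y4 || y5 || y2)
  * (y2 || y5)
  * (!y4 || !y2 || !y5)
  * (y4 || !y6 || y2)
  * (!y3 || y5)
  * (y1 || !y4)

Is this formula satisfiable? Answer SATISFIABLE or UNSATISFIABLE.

UNSATISFIABLE

y5 = True:
  propagation gives y2=True, y6=False, y4=False, y1=True; an empty clause results — contradiction.
y5 = False:
  propagation gives y6=True; an empty clause results — contradiction.
Every branch closes, so no satisfying assignment exists.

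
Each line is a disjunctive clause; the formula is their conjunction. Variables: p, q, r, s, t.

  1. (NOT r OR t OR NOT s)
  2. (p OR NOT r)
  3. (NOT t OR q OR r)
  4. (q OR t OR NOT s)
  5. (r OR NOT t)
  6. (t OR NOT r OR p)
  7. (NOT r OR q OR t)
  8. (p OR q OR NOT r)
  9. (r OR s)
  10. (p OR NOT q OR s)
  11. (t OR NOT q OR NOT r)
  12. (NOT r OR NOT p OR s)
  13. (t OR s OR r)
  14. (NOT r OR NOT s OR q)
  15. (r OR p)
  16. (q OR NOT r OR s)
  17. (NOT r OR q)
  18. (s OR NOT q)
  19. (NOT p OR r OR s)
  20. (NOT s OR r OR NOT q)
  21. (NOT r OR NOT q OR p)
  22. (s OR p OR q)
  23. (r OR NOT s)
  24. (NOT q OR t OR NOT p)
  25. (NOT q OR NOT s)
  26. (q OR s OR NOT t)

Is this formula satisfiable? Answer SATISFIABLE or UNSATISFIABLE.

r = True:
  propagation gives p=True, s=True, t=True, q=True; an empty clause results — contradiction.
r = False:
  propagation gives t=False, s=True; an empty clause results — contradiction.
Every branch closes, so no satisfying assignment exists.

UNSATISFIABLE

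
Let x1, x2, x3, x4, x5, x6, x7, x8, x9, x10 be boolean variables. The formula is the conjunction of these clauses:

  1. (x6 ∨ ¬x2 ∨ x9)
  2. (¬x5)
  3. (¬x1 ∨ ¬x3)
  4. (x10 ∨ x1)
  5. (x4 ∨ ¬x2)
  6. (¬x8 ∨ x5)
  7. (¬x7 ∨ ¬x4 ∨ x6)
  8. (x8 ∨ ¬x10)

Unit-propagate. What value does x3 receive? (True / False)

Unit clause (¬x5) sets x5 = False.
In (x5 ∨ ¬x8), x5 is now false; ¬x8 must hold, so x8 = False.
(¬x10 ∨ x8): since x8 = False, the clause reduces to (¬x10). x10 = False.
From (x10 ∨ x1) and x10 = False: x1 = True.
In (¬x1 ∨ ¬x3), ¬x1 is now false; ¬x3 must hold, so x3 = False.

False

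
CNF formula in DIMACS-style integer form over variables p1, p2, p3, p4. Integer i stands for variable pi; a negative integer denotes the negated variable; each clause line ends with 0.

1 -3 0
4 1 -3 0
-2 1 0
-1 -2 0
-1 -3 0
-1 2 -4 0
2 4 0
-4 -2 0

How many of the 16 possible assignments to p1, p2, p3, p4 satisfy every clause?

1

Satisfying assignments:
  p1=0 p2=0 p3=0 p4=1
Count: 1.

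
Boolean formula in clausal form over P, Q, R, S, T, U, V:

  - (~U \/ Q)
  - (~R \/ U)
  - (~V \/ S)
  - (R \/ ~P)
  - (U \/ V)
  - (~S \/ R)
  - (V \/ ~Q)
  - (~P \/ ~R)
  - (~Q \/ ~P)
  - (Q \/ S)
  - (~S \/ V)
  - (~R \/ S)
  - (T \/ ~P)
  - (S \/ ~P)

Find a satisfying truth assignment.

P=False  Q=True  R=True  S=True  T=False  U=True  V=True

Check each clause:
  1. (~U \/ Q) — Q is true.
  2. (~R \/ U) — U is true.
  3. (S \/ ~V) — S is true.
  4. (R \/ ~P) — R is true.
  5. (V \/ U) — U is true.
  6. (~S \/ R) — R is true.
  7. (~Q \/ V) — V is true.
  8. (~P \/ ~R) — ~P is true.
  9. (~P \/ ~Q) — ~P is true.
  10. (S \/ Q) — Q is true.
  11. (~S \/ V) — V is true.
  12. (S \/ ~R) — S is true.
  13. (T \/ ~P) — ~P is true.
  14. (S \/ ~P) — S is true.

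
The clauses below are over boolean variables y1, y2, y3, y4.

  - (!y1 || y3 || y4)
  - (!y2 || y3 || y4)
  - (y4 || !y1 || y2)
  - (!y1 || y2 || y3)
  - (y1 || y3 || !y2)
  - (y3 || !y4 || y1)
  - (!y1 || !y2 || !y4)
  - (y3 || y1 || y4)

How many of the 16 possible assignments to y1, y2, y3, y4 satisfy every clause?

6

The models are:
  y1=F y2=F y3=T y4=F
  y1=F y2=F y3=T y4=T
  y1=F y2=T y3=T y4=F
  y1=F y2=T y3=T y4=T
  y1=T y2=F y3=T y4=T
  y1=T y2=T y3=T y4=F
That's 6 in total.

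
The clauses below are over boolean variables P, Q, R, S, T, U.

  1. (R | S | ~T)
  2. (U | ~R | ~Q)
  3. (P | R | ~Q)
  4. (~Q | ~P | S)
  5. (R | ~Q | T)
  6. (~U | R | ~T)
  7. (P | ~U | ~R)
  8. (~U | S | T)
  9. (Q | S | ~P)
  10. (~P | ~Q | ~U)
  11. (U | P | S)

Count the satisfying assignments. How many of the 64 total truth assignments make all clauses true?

13

Split on P, then Q.
  P=T, Q=T: remaining (R,S,T,U) ∈ {(F,T,T,F)} — 1.
  P=T, Q=F: 7 of the 16 assignments to (R,S,T,U) work.
  P=F, Q=T: a clause becomes empty — 0.
  P=F, Q=F: 5 of the 16 assignments to (R,S,T,U) work.
Total: 1 + 7 + 0 + 5 = 13.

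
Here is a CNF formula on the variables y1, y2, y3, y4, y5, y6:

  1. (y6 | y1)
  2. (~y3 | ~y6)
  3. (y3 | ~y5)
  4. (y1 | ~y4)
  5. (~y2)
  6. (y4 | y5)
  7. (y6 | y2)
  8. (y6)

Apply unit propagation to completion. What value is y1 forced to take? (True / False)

(~y2) stands alone — y2 = False.
In (y2 | y6), y2 is now false; y6 must hold, so y6 = True.
(~y6 | ~y3) with y6 = True leaves only ~y3, so y3 = False.
In (y3 | ~y5), y3 is now false; ~y5 must hold, so y5 = False.
In (y4 | y5), y5 is now false; y4 must hold, so y4 = True.
In (~y4 | y1), ~y4 is now false; y1 must hold, so y1 = True.

True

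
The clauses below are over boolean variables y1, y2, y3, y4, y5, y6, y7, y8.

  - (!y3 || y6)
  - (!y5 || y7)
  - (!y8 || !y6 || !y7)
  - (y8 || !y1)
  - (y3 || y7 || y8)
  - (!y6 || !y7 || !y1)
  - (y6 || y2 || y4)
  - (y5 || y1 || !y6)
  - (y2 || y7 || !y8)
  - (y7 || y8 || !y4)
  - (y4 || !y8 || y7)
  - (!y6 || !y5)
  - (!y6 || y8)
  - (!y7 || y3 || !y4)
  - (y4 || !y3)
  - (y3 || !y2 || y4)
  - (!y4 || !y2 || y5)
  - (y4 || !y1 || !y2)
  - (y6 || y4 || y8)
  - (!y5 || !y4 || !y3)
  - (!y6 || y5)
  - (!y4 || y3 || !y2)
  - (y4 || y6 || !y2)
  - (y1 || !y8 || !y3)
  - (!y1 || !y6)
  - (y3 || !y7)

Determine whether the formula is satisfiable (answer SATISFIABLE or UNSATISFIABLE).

y4 = True:
  y6 = True:
    propagation gives y5=False; an empty clause results — contradiction.
  y6 = False:
    propagation gives y3=False, y7=False, y5=False, y8=True; an empty clause results — contradiction.
y4 = False:
  propagation gives y3=False, y2=False, y6=True, y5=False; an empty clause results — contradiction.
Every branch closes, so no satisfying assignment exists.

UNSATISFIABLE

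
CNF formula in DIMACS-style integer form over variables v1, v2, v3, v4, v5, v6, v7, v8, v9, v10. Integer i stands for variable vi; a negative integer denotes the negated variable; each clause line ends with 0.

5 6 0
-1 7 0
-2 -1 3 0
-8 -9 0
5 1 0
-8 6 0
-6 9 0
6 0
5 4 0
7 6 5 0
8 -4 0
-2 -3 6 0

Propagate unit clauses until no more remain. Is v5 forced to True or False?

(v6) is a unit clause: v6 = True.
(v9 ∨ ¬v6) with v6 = True leaves only v9, so v9 = True.
From (¬v8 ∨ ¬v9) and v9 = True: v8 = False.
(v8 ∨ ¬v4): since v8 = False, the clause reduces to (¬v4). v4 = False.
From (v5 ∨ v4) and v4 = False: v5 = True.

True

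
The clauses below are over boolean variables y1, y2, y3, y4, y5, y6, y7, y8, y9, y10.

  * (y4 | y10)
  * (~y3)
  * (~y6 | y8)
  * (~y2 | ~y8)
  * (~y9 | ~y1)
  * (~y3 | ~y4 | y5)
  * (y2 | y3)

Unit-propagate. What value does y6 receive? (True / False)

False

(~y3) is a unit clause: y3 = False.
In (y2 | y3), y3 is now false; y2 must hold, so y2 = True.
(~y8 | ~y2) with y2 = True leaves only ~y8, so y8 = False.
(y8 | ~y6) with y8 = False leaves only ~y6, so y6 = False.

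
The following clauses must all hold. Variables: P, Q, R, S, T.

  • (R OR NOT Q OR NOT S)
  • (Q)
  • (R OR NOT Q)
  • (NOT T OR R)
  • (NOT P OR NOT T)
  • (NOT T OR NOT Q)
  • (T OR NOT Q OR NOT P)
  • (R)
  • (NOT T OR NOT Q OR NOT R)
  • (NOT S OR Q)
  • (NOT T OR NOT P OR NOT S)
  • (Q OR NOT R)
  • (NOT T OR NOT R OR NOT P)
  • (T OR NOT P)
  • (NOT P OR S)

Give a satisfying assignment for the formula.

P=0  Q=1  R=1  S=1  T=0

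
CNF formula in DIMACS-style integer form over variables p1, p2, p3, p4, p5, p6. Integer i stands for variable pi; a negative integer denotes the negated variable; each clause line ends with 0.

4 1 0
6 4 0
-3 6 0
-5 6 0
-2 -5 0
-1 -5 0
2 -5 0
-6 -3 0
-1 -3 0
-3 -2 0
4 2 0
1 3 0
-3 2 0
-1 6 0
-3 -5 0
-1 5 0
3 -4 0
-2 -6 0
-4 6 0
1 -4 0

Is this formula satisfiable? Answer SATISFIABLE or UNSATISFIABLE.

UNSATISFIABLE

p3 = True:
  propagation gives p6=True; an empty clause results — contradiction.
p3 = False:
  propagation gives p1=True, p5=False; an empty clause results — contradiction.
Every branch closes, so no satisfying assignment exists.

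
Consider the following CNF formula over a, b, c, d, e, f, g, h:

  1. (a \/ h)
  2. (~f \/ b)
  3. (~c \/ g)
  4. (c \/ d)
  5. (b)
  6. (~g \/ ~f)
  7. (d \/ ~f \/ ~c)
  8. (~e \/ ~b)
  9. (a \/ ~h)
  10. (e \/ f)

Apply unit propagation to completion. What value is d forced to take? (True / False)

Unit clause (b) sets b = True.
In (~e \/ ~b), ~b is now false; ~e must hold, so e = False.
In (e \/ f), e is now false; f must hold, so f = True.
(~f \/ ~g) with f = True leaves only ~g, so g = False.
(g \/ ~c) with g = False leaves only ~c, so c = False.
(d \/ c) with c = False leaves only d, so d = True.

True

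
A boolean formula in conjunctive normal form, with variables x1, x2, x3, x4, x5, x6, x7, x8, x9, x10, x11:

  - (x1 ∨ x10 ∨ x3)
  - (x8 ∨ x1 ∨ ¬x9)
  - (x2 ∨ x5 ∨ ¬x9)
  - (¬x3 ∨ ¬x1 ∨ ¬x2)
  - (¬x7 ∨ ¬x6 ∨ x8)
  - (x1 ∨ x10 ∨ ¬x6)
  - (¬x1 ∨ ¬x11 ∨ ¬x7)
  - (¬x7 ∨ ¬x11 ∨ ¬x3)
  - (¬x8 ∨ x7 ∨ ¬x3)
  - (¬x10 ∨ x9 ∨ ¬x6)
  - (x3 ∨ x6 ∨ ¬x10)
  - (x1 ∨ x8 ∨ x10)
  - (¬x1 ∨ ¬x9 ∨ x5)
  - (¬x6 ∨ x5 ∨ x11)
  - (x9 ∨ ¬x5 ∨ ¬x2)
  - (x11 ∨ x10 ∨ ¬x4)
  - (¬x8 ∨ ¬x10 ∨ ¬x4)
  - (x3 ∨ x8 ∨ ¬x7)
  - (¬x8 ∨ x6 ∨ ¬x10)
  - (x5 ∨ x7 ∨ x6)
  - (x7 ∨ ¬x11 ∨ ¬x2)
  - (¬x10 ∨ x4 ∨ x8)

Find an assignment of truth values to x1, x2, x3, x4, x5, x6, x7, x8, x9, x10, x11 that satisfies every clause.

x1 = T  x2 = F  x3 = T  x4 = T  x5 = T  x6 = F  x7 = F  x8 = F  x9 = T  x10 = T  x11 = T

Check each clause:
  1. (x10 ∨ x3 ∨ x1) — x1 is true.
  2. (x8 ∨ ¬x9 ∨ x1) — x1 is true.
  3. (x2 ∨ x5 ∨ ¬x9) — x5 is true.
  4. (¬x2 ∨ ¬x1 ∨ ¬x3) — ¬x2 is true.
  5. (¬x7 ∨ x8 ∨ ¬x6) — ¬x7 is true.
  6. (x1 ∨ x10 ∨ ¬x6) — x1 is true.
  7. (¬x7 ∨ ¬x11 ∨ ¬x1) — ¬x7 is true.
  8. (¬x3 ∨ ¬x7 ∨ ¬x11) — ¬x7 is true.
  9. (x7 ∨ ¬x8 ∨ ¬x3) — ¬x8 is true.
  10. (¬x10 ∨ x9 ∨ ¬x6) — x9 is true.
  11. (¬x10 ∨ x6 ∨ x3) — x3 is true.
  12. (x8 ∨ x10 ∨ x1) — x1 is true.
  13. (¬x9 ∨ ¬x1 ∨ x5) — x5 is true.
  14. (¬x6 ∨ x5 ∨ x11) — ¬x6 is true.
  15. (x9 ∨ ¬x5 ∨ ¬x2) — x9 is true.
  16. (x11 ∨ x10 ∨ ¬x4) — x10 is true.
  17. (¬x4 ∨ ¬x8 ∨ ¬x10) — ¬x8 is true.
  18. (x3 ∨ x8 ∨ ¬x7) — ¬x7 is true.
  19. (¬x8 ∨ x6 ∨ ¬x10) — ¬x8 is true.
  20. (x5 ∨ x7 ∨ x6) — x5 is true.
  21. (¬x2 ∨ x7 ∨ ¬x11) — ¬x2 is true.
  22. (x4 ∨ x8 ∨ ¬x10) — x4 is true.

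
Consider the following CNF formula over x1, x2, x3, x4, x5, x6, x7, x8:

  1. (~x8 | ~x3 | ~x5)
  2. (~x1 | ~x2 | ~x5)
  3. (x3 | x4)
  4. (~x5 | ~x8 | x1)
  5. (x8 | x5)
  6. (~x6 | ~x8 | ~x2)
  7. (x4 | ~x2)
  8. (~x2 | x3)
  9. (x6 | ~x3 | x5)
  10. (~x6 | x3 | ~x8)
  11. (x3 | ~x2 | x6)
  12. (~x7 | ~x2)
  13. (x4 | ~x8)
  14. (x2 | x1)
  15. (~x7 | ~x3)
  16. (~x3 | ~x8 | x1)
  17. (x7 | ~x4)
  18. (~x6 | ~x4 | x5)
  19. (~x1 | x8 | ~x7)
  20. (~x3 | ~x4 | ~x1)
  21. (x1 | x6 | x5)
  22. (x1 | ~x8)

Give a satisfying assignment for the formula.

x1 = True, x2 = False, x3 = False, x4 = True, x5 = False, x6 = False, x7 = True, x8 = True

Try x1 = True.
Branch on x2: take x2 = False.
Set x3 = False and propagate.
  then x4 is forced to True.
  then x7 is forced to True.
  then x8 is forced to True.
  then x6 is forced to False.
x5 is now unconstrained; take x5 = False.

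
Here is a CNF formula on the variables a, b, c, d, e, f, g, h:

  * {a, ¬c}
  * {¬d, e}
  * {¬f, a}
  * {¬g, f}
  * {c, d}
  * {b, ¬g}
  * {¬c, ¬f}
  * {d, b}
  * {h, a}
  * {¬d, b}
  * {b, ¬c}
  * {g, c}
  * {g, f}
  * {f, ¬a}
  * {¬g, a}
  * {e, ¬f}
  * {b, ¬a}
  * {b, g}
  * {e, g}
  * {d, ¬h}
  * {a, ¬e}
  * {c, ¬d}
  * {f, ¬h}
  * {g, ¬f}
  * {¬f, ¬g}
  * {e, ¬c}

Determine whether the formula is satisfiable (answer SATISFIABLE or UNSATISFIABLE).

f = True:
  propagation gives a=True, c=False, d=True; an empty clause results — contradiction.
f = False:
  propagation gives g=False; an empty clause results — contradiction.
Every branch closes, so no satisfying assignment exists.

UNSATISFIABLE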